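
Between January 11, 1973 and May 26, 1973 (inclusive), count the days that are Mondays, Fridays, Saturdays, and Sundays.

78

January 11, 1973 is a Thursday.
That's 136 days from start to end, counting both.
136 = 7 × 19 + 3, so there are 19 full weeks plus 3 extra days.
Each full week contributes 4 days from the set (Mon, Fri, Sat, Sun): 19 × 4 = 76.
The 3 extra days are Thu, Fri, Sat — 2 of them qualify.
Total: 76 + 2 = 78.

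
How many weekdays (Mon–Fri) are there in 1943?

1943-01-01 is a Friday.
The range spans 365 days (inclusive of both endpoints).
365 = 7 × 52 + 1, so there are 52 full weeks plus 1 extra day.
Each full week contributes 5 weekdays (Mon–Fri): 52 × 5 = 260.
The 1 extra day is Fri — 1 of them qualifies.
Total: 260 + 1 = 261.

261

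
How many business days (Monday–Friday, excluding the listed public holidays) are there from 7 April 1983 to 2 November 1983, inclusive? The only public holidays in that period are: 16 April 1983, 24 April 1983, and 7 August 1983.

150

7 April 1983 is a Thursday.
That's 210 days from start to end, counting both.
210 = 7 × 30, so the span is exactly 30 full weeks.
Each full week contributes 5 weekdays (Mon–Fri): 30 × 5 = 150.
Holidays: 16 April 1983 (Sat); 24 April 1983 (Sun); 7 August 1983 (Sun).
None of the 3 holidays fall on a weekday, so nothing to subtract.
Business days: 150 − 0 = 150.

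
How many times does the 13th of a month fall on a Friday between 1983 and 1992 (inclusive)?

19

Friday-the-13ths by year:
1983: May
1984: Jan, Apr, Jul
1985: Sep, Dec
1986: Jun
1987: Feb, Mar, Nov
1988: May
1989: Jan, Oct
1990: Apr, Jul
1991: Sep, Dec
1992: Mar, Nov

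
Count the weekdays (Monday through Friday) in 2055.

January 1, 2055 is a Friday.
The range spans 365 days (inclusive of both endpoints).
365 = 7 × 52 + 1, so there are 52 full weeks plus 1 extra day.
Each full week contributes 5 weekdays (Mon–Fri): 52 × 5 = 260.
The 1 extra day is Friday — 1 of them qualifies.
Total: 260 + 1 = 261.

261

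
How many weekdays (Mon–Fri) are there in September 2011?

September 1, 2011 is a Thursday.
From September 1, 2011 to September 30, 2011 is 30 days inclusive.
30 = 7 × 4 + 2, so there are 4 full weeks plus 2 extra days.
Each full week contributes 5 weekdays (Mon–Fri): 4 × 5 = 20.
The 2 extra days are Thursday, Friday — 2 of them qualify.
Total: 20 + 2 = 22.

22 weekdays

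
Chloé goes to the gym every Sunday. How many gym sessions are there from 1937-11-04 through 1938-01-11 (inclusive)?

10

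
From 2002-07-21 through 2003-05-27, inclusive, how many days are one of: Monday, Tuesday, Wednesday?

2002-07-21 is a Sunday.
That's 311 days from start to end, counting both.
311 = 7 × 44 + 3, so there are 44 full weeks plus 3 extra days.
Each full week contributes 3 days from the set (Mon, Tue, Wed): 44 × 3 = 132.
The 3 extra days are Sunday, Monday, Tuesday — 2 of them qualify.
Total: 132 + 2 = 134.

134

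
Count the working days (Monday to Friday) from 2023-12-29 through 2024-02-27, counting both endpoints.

43

2023-12-29 is a Friday.
From 2023-12-29 to 2024-02-27 is 61 days inclusive.
61 = 7 × 8 + 5, so there are 8 full weeks plus 5 extra days.
Each full week contributes 5 weekdays (Mon–Fri): 8 × 5 = 40.
The 5 extra days are Friday, Saturday, Sunday, Monday, Tuesday — 3 of them qualify.
Total: 40 + 3 = 43.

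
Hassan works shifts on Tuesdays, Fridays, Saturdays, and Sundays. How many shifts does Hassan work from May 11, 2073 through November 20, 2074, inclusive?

320

May 11, 2073 is a Thursday.
That's 559 days from start to end, counting both.
559 = 7 × 79 + 6, so there are 79 full weeks plus 6 extra days.
Each full week contributes 4 days from the set (Tue, Fri, Sat, Sun): 79 × 4 = 316.
The 6 extra days are Thu, Fri, Sat, Sun, Mon, Tue — 4 of them qualify.
Total: 316 + 4 = 320.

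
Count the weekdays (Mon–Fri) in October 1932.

21 weekdays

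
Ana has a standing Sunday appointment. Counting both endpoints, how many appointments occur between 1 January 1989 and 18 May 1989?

1 January 1989 is a Sunday.
The range spans 138 days (inclusive of both endpoints).
138 = 7 × 19 + 5, so there are 19 full weeks plus 5 extra days.
Each full week contributes one Sunday: 19 so far.
The 5 extra days are Sun, Mon, Tue, Wed, Thu — 1 of them qualifies.
Total: 19 + 1 = 20.

20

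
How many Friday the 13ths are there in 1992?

2

The 13th falls on a Friday when the month's 13th has weekday Fri.
Jan 13 is Mon; Feb 13 is Thu; Mar 13 is Fri ✓; Apr 13 is Mon; May 13 is Wed; Jun 13 is Sat; Jul 13 is Mon; Aug 13 is Thu; Sep 13 is Sun; Oct 13 is Tue; Nov 13 is Fri ✓; Dec 13 is Sun.
Friday the 13ths: Mar, Nov.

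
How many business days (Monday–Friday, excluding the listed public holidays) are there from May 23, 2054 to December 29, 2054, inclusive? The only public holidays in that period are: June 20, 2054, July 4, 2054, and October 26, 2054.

156 business days

May 23, 2054 is a Saturday.
The range spans 221 days (inclusive of both endpoints).
221 = 7 × 31 + 4, so there are 31 full weeks plus 4 extra days.
Each full week contributes 5 weekdays (Mon–Fri): 31 × 5 = 155.
The 4 extra days are Sat, Sun, Mon, Tue — 2 of them qualify.
Total: 155 + 2 = 157.
Holidays: June 20, 2054 (Sat); July 4, 2054 (Sat); October 26, 2054 (Mon).
1 of the 3 holidays fall on weekdays; the rest are weekends and were already excluded.
Business days: 157 − 1 = 156.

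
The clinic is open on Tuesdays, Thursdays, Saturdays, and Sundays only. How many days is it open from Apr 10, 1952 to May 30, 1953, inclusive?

Apr 10, 1952 is a Thursday.
From Apr 10, 1952 to May 30, 1953 is 416 days inclusive.
416 = 7 × 59 + 3, so there are 59 full weeks plus 3 extra days.
Each full week contributes 4 days from the set (Tue, Thu, Sat, Sun): 59 × 4 = 236.
The 3 extra days are Thu, Fri, Sat — 2 of them qualify.
Total: 236 + 2 = 238.

238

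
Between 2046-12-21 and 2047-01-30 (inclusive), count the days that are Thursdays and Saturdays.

2046-12-21 is a Friday.
The range spans 41 days (inclusive of both endpoints).
41 = 7 × 5 + 6, so there are 5 full weeks plus 6 extra days.
Each full week contributes 2 days from the set (Thu, Sat): 5 × 2 = 10.
The 6 extra days are Fri, Sat, Sun, Mon, Tue, Wed — 1 of them qualifies.
Total: 10 + 1 = 11.

11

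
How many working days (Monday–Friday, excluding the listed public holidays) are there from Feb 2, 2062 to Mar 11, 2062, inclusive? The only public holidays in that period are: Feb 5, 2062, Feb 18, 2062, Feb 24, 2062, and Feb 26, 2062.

Feb 2, 2062 is a Thursday.
The range spans 38 days (inclusive of both endpoints).
38 = 7 × 5 + 3, so there are 5 full weeks plus 3 extra days.
Each full week contributes 5 weekdays (Mon–Fri): 5 × 5 = 25.
The 3 extra days are Thursday, Friday, Saturday — 2 of them qualify.
Total: 25 + 2 = 27.
Holidays: Feb 5, 2062 (Sun); Feb 18, 2062 (Sat); Feb 24, 2062 (Fri); Feb 26, 2062 (Sun).
1 of the 4 holidays fall on weekdays; the rest are weekends and were already excluded.
Business days: 27 − 1 = 26.

26 working days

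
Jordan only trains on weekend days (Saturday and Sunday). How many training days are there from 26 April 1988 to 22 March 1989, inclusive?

26 April 1988 is a Tuesday.
That's 331 days from start to end, counting both.
331 = 7 × 47 + 2, so there are 47 full weeks plus 2 extra days.
Each full week contributes 2 weekend days (Sat, Sun): 47 × 2 = 94.
The 2 extra days are Tue, Wed — none qualify.
Total: 94 + 0 = 94.

94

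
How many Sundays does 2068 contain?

53

January 1, 2068 is a Sunday.
The range spans 366 days (inclusive of both endpoints).
366 = 7 × 52 + 2, so there are 52 full weeks plus 2 extra days.
Each full week contributes one Sunday: 52 so far.
The 2 extra days are Sunday, Monday — 1 of them qualifies.
Total: 52 + 1 = 53.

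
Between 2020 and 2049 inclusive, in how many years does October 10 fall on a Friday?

4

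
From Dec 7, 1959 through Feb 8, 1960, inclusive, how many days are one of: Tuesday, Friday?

18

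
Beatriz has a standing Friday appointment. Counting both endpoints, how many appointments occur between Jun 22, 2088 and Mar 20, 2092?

Jun 22, 2088 is a Tuesday.
The range spans 1368 days (inclusive of both endpoints).
1368 = 7 × 195 + 3, so there are 195 full weeks plus 3 extra days.
Each full week contributes one Friday: 195 so far.
The 3 extra days are Tue, Wed, Thu — none qualify.
Total: 195 + 0 = 195.

195 Fridays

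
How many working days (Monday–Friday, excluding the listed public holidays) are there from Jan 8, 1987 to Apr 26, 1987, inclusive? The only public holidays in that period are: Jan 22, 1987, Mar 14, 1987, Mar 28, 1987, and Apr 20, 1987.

Jan 8, 1987 is a Thursday.
The range spans 109 days (inclusive of both endpoints).
109 = 7 × 15 + 4, so there are 15 full weeks plus 4 extra days.
Each full week contributes 5 weekdays (Mon–Fri): 15 × 5 = 75.
The 4 extra days are Thu, Fri, Sat, Sun — 2 of them qualify.
Total: 75 + 2 = 77.
Holidays: Jan 22, 1987 (Thu); Mar 14, 1987 (Sat); Mar 28, 1987 (Sat); Apr 20, 1987 (Mon).
2 of the 4 holidays fall on weekdays; the rest are weekends and were already excluded.
Business days: 77 − 2 = 75.

75 working days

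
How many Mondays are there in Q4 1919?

13

Oct 1, 1919 is a Wednesday.
From Oct 1, 1919 to Dec 31, 1919 is 92 days inclusive.
92 = 7 × 13 + 1, so there are 13 full weeks plus 1 extra day.
Each full week contributes one Monday: 13 so far.
The 1 extra day is Wednesday — none qualify.
Total: 13 + 0 = 13.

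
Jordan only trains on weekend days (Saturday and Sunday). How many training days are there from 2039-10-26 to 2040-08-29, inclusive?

88

2039-10-26 is a Wednesday.
That's 309 days from start to end, counting both.
309 = 7 × 44 + 1, so there are 44 full weeks plus 1 extra day.
Each full week contributes 2 weekend days (Sat, Sun): 44 × 2 = 88.
The 1 extra day is Wed — none qualify.
Total: 88 + 0 = 88.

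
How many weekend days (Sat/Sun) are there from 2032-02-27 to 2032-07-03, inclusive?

37

2032-02-27 is a Friday.
That's 128 days from start to end, counting both.
128 = 7 × 18 + 2, so there are 18 full weeks plus 2 extra days.
Each full week contributes 2 weekend days (Sat, Sun): 18 × 2 = 36.
The 2 extra days are Fri, Sat — 1 of them qualifies.
Total: 36 + 1 = 37.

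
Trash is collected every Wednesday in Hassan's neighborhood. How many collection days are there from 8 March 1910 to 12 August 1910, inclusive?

23 Wednesdays

8 March 1910 is a Tuesday.
That's 158 days from start to end, counting both.
158 = 7 × 22 + 4, so there are 22 full weeks plus 4 extra days.
Each full week contributes one Wednesday: 22 so far.
The 4 extra days are Tuesday, Wednesday, Thursday, Friday — 1 of them qualifies.
Total: 22 + 1 = 23.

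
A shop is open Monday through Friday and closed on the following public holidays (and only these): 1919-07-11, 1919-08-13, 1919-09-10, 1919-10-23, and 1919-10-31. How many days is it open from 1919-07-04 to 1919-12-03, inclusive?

104 working days

1919-07-04 is a Friday.
The range spans 153 days (inclusive of both endpoints).
153 = 7 × 21 + 6, so there are 21 full weeks plus 6 extra days.
Each full week contributes 5 weekdays (Mon–Fri): 21 × 5 = 105.
The 6 extra days are Fri, Sat, Sun, Mon, Tue, Wed — 4 of them qualify.
Total: 105 + 4 = 109.
Holidays: 1919-07-11 (Fri); 1919-08-13 (Wed); 1919-09-10 (Wed); 1919-10-23 (Thu); 1919-10-31 (Fri).
All 5 holidays fall on weekdays, so subtract 5.
Business days: 109 − 5 = 104.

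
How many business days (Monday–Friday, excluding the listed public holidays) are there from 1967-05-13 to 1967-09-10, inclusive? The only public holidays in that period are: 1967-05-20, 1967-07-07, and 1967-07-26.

1967-05-13 is a Saturday.
The range spans 121 days (inclusive of both endpoints).
121 = 7 × 17 + 2, so there are 17 full weeks plus 2 extra days.
Each full week contributes 5 weekdays (Mon–Fri): 17 × 5 = 85.
The 2 extra days are Saturday, Sunday — none qualify.
Total: 85 + 0 = 85.
Holidays: 1967-05-20 (Sat); 1967-07-07 (Fri); 1967-07-26 (Wed).
2 of the 3 holidays fall on weekdays; the rest are weekends and were already excluded.
Business days: 85 − 2 = 83.

83 business days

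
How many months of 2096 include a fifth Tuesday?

4

A month has five Tuesdays exactly when Tuesday falls within its first (length − 28) days.
Jan: 31 days, starts Sun → 5 of Sun, Mon, Tue ✓
Feb: 29 days, starts Wed → 5 of Wed
Mar: 31 days, starts Thu → 5 of Thu, Fri, Sat
Apr: 30 days, starts Sun → 5 of Sun, Mon
May: 31 days, starts Tue → 5 of Tue, Wed, Thu ✓
Jun: 30 days, starts Fri → 5 of Fri, Sat
Jul: 31 days, starts Sun → 5 of Sun, Mon, Tue ✓
Aug: 31 days, starts Wed → 5 of Wed, Thu, Fri
Sep: 30 days, starts Sat → 5 of Sat, Sun
Oct: 31 days, starts Mon → 5 of Mon, Tue, Wed ✓
Nov: 30 days, starts Thu → 5 of Thu, Fri
Dec: 31 days, starts Sat → 5 of Sat, Sun, Mon
Months with five Tuesdays: Jan, May, Jul, Oct.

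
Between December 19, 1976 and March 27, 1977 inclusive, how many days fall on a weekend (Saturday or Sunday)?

December 19, 1976 is a Sunday.
That's 99 days from start to end, counting both.
99 = 7 × 14 + 1, so there are 14 full weeks plus 1 extra day.
Each full week contributes 2 weekend days (Sat, Sun): 14 × 2 = 28.
The 1 extra day is Sunday — 1 of them qualifies.
Total: 28 + 1 = 29.

29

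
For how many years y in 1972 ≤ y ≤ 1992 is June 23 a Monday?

Day of week of June 23 in each year:
1972: Fri, 1973: Sat, 1974: Sun, 1975: Mon ✓, 1976: Wed, 1977: Thu, 1978: Fri, 1979: Sat, 1980: Mon ✓, 1981: Tue, 1982: Wed, 1983: Thu, 1984: Sat, 1985: Sun, 1986: Mon ✓, 1987: Tue, 1988: Thu, 1989: Fri, 1990: Sat, 1991: Sun, 1992: Tue
Mondays: 1975, 1980, 1986.

3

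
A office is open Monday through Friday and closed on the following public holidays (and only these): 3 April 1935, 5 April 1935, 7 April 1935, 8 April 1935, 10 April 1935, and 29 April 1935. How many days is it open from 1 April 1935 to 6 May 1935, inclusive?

1 April 1935 is a Monday.
The range spans 36 days (inclusive of both endpoints).
36 = 7 × 5 + 1, so there are 5 full weeks plus 1 extra day.
Each full week contributes 5 weekdays (Mon–Fri): 5 × 5 = 25.
The 1 extra day is Monday — 1 of them qualifies.
Total: 25 + 1 = 26.
Holidays: 3 April 1935 (Wed); 5 April 1935 (Fri); 7 April 1935 (Sun); 8 April 1935 (Mon); 10 April 1935 (Wed); 29 April 1935 (Mon).
5 of the 6 holidays fall on weekdays; the rest are weekends and were already excluded.
Business days: 26 − 5 = 21.

21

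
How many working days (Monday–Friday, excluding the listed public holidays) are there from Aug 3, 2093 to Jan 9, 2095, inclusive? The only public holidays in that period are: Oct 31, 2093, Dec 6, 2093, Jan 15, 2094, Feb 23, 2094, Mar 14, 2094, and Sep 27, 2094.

Aug 3, 2093 is a Monday.
The range spans 525 days (inclusive of both endpoints).
525 = 7 × 75, so the span is exactly 75 full weeks.
Each full week contributes 5 weekdays (Mon–Fri): 75 × 5 = 375.
Total: 375.
Holidays: Oct 31, 2093 (Sat); Dec 6, 2093 (Sun); Jan 15, 2094 (Fri); Feb 23, 2094 (Tue); Mar 14, 2094 (Sun); Sep 27, 2094 (Mon).
3 of the 6 holidays fall on weekdays; the rest are weekends and were already excluded.
Business days: 375 − 3 = 372.

372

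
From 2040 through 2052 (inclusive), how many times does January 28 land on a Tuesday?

2

Day of week of January 28 in each year:
2040: Sat, 2041: Mon, 2042: Tue ✓, 2043: Wed, 2044: Thu, 2045: Sat, 2046: Sun, 2047: Mon, 2048: Tue ✓, 2049: Thu, 2050: Fri, 2051: Sat, 2052: Sun
Tuesdays: 2042, 2048.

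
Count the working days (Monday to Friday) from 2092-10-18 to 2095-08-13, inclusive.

2092-10-18 is a Saturday.
That's 1030 days from start to end, counting both.
1030 = 7 × 147 + 1, so there are 147 full weeks plus 1 extra day.
Each full week contributes 5 weekdays (Mon–Fri): 147 × 5 = 735.
The 1 extra day is Saturday — none qualify.
Total: 735 + 0 = 735.

735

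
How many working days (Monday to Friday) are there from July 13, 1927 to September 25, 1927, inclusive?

53 weekdays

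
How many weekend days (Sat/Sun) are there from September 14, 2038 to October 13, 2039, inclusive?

September 14, 2038 is a Tuesday.
From September 14, 2038 to October 13, 2039 is 395 days inclusive.
395 = 7 × 56 + 3, so there are 56 full weeks plus 3 extra days.
Each full week contributes 2 weekend days (Sat, Sun): 56 × 2 = 112.
The 3 extra days are Tuesday, Wednesday, Thursday — none qualify.
Total: 112 + 0 = 112.

112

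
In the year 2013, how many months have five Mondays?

4

A month has five Mondays exactly when Monday falls within its first (length − 28) days.
Jan: 31 days, starts Tue → 5 of Tue, Wed, Thu
Feb: 28 days, starts Fri → 5 of (none)
Mar: 31 days, starts Fri → 5 of Fri, Sat, Sun
Apr: 30 days, starts Mon → 5 of Mon, Tue ✓
May: 31 days, starts Wed → 5 of Wed, Thu, Fri
Jun: 30 days, starts Sat → 5 of Sat, Sun
Jul: 31 days, starts Mon → 5 of Mon, Tue, Wed ✓
Aug: 31 days, starts Thu → 5 of Thu, Fri, Sat
Sep: 30 days, starts Sun → 5 of Sun, Mon ✓
Oct: 31 days, starts Tue → 5 of Tue, Wed, Thu
Nov: 30 days, starts Fri → 5 of Fri, Sat
Dec: 31 days, starts Sun → 5 of Sun, Mon, Tue ✓
Months with five Mondays: Apr, Jul, Sep, Dec.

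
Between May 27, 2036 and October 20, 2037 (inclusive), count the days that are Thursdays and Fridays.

146

May 27, 2036 is a Tuesday.
From May 27, 2036 to October 20, 2037 is 512 days inclusive.
512 = 7 × 73 + 1, so there are 73 full weeks plus 1 extra day.
Each full week contributes 2 days from the set (Thu, Fri): 73 × 2 = 146.
The 1 extra day is Tue — none qualify.
Total: 146 + 0 = 146.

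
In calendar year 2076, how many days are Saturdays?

52

2076-01-01 is a Wednesday.
That's 366 days from start to end, counting both.
366 = 7 × 52 + 2, so there are 52 full weeks plus 2 extra days.
Each full week contributes one Saturday: 52 so far.
The 2 extra days are Wed, Thu — none qualify.
Total: 52 + 0 = 52.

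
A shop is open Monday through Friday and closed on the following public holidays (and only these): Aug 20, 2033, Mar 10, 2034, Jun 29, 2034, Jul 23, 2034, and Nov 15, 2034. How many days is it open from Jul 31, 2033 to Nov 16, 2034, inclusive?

Jul 31, 2033 is a Sunday.
The range spans 474 days (inclusive of both endpoints).
474 = 7 × 67 + 5, so there are 67 full weeks plus 5 extra days.
Each full week contributes 5 weekdays (Mon–Fri): 67 × 5 = 335.
The 5 extra days are Sunday, Monday, Tuesday, Wednesday, Thursday — 4 of them qualify.
Total: 335 + 4 = 339.
Holidays: Aug 20, 2033 (Sat); Mar 10, 2034 (Fri); Jun 29, 2034 (Thu); Jul 23, 2034 (Sun); Nov 15, 2034 (Wed).
3 of the 5 holidays fall on weekdays; the rest are weekends and were already excluded.
Business days: 339 − 3 = 336.

336 business days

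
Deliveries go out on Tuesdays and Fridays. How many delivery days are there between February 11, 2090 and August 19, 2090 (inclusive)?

February 11, 2090 is a Saturday.
The range spans 190 days (inclusive of both endpoints).
190 = 7 × 27 + 1, so there are 27 full weeks plus 1 extra day.
Each full week contributes 2 days from the set (Tue, Fri): 27 × 2 = 54.
The 1 extra day is Saturday — none qualify.
Total: 54 + 0 = 54.

54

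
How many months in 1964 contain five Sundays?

A month has five Sundays exactly when Sunday falls within its first (length − 28) days.
Jan: 31 days, starts Wed → 5 of Wed, Thu, Fri
Feb: 29 days, starts Sat → 5 of Sat
Mar: 31 days, starts Sun → 5 of Sun, Mon, Tue ✓
Apr: 30 days, starts Wed → 5 of Wed, Thu
May: 31 days, starts Fri → 5 of Fri, Sat, Sun ✓
Jun: 30 days, starts Mon → 5 of Mon, Tue
Jul: 31 days, starts Wed → 5 of Wed, Thu, Fri
Aug: 31 days, starts Sat → 5 of Sat, Sun, Mon ✓
Sep: 30 days, starts Tue → 5 of Tue, Wed
Oct: 31 days, starts Thu → 5 of Thu, Fri, Sat
Nov: 30 days, starts Sun → 5 of Sun, Mon ✓
Dec: 31 days, starts Tue → 5 of Tue, Wed, Thu
Months with five Sundays: Mar, May, Aug, Nov.

4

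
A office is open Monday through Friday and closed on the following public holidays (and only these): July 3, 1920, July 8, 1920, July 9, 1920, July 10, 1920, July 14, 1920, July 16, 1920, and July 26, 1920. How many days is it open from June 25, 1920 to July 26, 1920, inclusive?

17 working days

June 25, 1920 is a Friday.
From June 25, 1920 to July 26, 1920 is 32 days inclusive.
32 = 7 × 4 + 4, so there are 4 full weeks plus 4 extra days.
Each full week contributes 5 weekdays (Mon–Fri): 4 × 5 = 20.
The 4 extra days are Fri, Sat, Sun, Mon — 2 of them qualify.
Total: 20 + 2 = 22.
Holidays: July 3, 1920 (Sat); July 8, 1920 (Thu); July 9, 1920 (Fri); July 10, 1920 (Sat); July 14, 1920 (Wed); July 16, 1920 (Fri); July 26, 1920 (Mon).
5 of the 7 holidays fall on weekdays; the rest are weekends and were already excluded.
Business days: 22 − 5 = 17.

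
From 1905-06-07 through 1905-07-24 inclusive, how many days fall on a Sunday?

7 Sundays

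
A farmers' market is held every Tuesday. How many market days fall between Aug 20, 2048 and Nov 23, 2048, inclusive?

13 Tuesdays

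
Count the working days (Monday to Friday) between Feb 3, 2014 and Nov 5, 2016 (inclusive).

720 weekdays

Feb 3, 2014 is a Monday.
From Feb 3, 2014 to Nov 5, 2016 is 1007 days inclusive.
1007 = 7 × 143 + 6, so there are 143 full weeks plus 6 extra days.
Each full week contributes 5 weekdays (Mon–Fri): 143 × 5 = 715.
The 6 extra days are Monday, Tuesday, Wednesday, Thursday, Friday, Saturday — 5 of them qualify.
Total: 715 + 5 = 720.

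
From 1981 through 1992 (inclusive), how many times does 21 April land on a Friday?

1

Day of week of April 21 in each year:
1981: Tue, 1982: Wed, 1983: Thu, 1984: Sat, 1985: Sun, 1986: Mon, 1987: Tue, 1988: Thu, 1989: Fri ✓, 1990: Sat, 1991: Sun, 1992: Tue
Fridays: 1989.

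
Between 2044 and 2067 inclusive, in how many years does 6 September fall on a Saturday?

Day of week of September 6 in each year:
2044: Tue, 2045: Wed, 2046: Thu, 2047: Fri, 2048: Sun, 2049: Mon, 2050: Tue, 2051: Wed, 2052: Fri, 2053: Sat ✓, 2054: Sun, 2055: Mon, 2056: Wed, 2057: Thu, 2058: Fri, 2059: Sat ✓, 2060: Mon, 2061: Tue, 2062: Wed, 2063: Thu, 2064: Sat ✓, 2065: Sun, 2066: Mon, 2067: Tue
Saturdays: 2053, 2059, 2064.

3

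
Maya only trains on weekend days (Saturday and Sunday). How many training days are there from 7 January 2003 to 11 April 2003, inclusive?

26

7 January 2003 is a Tuesday.
That's 95 days from start to end, counting both.
95 = 7 × 13 + 4, so there are 13 full weeks plus 4 extra days.
Each full week contributes 2 weekend days (Sat, Sun): 13 × 2 = 26.
The 4 extra days are Tuesday, Wednesday, Thursday, Friday — none qualify.
Total: 26 + 0 = 26.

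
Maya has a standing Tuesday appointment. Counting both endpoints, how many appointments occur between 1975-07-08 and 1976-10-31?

69

1975-07-08 is a Tuesday.
From 1975-07-08 to 1976-10-31 is 482 days inclusive.
482 = 7 × 68 + 6, so there are 68 full weeks plus 6 extra days.
Each full week contributes one Tuesday: 68 so far.
The 6 extra days are Tuesday, Wednesday, Thursday, Friday, Saturday, Sunday — 1 of them qualifies.
Total: 68 + 1 = 69.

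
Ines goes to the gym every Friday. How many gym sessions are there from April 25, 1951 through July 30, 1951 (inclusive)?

14

April 25, 1951 is a Wednesday.
From April 25, 1951 to July 30, 1951 is 97 days inclusive.
97 = 7 × 13 + 6, so there are 13 full weeks plus 6 extra days.
Each full week contributes one Friday: 13 so far.
The 6 extra days are Wednesday, Thursday, Friday, Saturday, Sunday, Monday — 1 of them qualifies.
Total: 13 + 1 = 14.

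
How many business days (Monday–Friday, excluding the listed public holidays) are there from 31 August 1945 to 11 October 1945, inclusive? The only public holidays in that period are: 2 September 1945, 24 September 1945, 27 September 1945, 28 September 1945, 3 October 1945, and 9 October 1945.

31 August 1945 is a Friday.
From 31 August 1945 to 11 October 1945 is 42 days inclusive.
42 = 7 × 6, so the span is exactly 6 full weeks.
Each full week contributes 5 weekdays (Mon–Fri): 6 × 5 = 30.
Holidays: 2 September 1945 (Sun); 24 September 1945 (Mon); 27 September 1945 (Thu); 28 September 1945 (Fri); 3 October 1945 (Wed); 9 October 1945 (Tue).
5 of the 6 holidays fall on weekdays; the rest are weekends and were already excluded.
Business days: 30 − 5 = 25.

25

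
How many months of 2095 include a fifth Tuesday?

4

A month has five Tuesdays exactly when Tuesday falls within its first (length − 28) days.
Jan: 31 days, starts Sat → 5 of Sat, Sun, Mon
Feb: 28 days, starts Tue → 5 of (none)
Mar: 31 days, starts Tue → 5 of Tue, Wed, Thu ✓
Apr: 30 days, starts Fri → 5 of Fri, Sat
May: 31 days, starts Sun → 5 of Sun, Mon, Tue ✓
Jun: 30 days, starts Wed → 5 of Wed, Thu
Jul: 31 days, starts Fri → 5 of Fri, Sat, Sun
Aug: 31 days, starts Mon → 5 of Mon, Tue, Wed ✓
Sep: 30 days, starts Thu → 5 of Thu, Fri
Oct: 31 days, starts Sat → 5 of Sat, Sun, Mon
Nov: 30 days, starts Tue → 5 of Tue, Wed ✓
Dec: 31 days, starts Thu → 5 of Thu, Fri, Sat
Months with five Tuesdays: Mar, May, Aug, Nov.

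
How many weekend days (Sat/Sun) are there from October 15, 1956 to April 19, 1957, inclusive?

October 15, 1956 is a Monday.
From October 15, 1956 to April 19, 1957 is 187 days inclusive.
187 = 7 × 26 + 5, so there are 26 full weeks plus 5 extra days.
Each full week contributes 2 weekend days (Sat, Sun): 26 × 2 = 52.
The 5 extra days are Mon, Tue, Wed, Thu, Fri — none qualify.
Total: 52 + 0 = 52.

52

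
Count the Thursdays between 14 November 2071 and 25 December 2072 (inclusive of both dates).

58

14 November 2071 is a Saturday.
From 14 November 2071 to 25 December 2072 is 408 days inclusive.
408 = 7 × 58 + 2, so there are 58 full weeks plus 2 extra days.
Each full week contributes one Thursday: 58 so far.
The 2 extra days are Sat, Sun — none qualify.
Total: 58 + 0 = 58.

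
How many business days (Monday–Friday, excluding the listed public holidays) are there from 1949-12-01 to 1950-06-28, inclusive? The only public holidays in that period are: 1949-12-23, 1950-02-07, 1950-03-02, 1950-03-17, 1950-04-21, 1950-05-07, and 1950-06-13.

144

1949-12-01 is a Thursday.
The range spans 210 days (inclusive of both endpoints).
210 = 7 × 30, so the span is exactly 30 full weeks.
Each full week contributes 5 weekdays (Mon–Fri): 30 × 5 = 150.
Total: 150.
Holidays: 1949-12-23 (Fri); 1950-02-07 (Tue); 1950-03-02 (Thu); 1950-03-17 (Fri); 1950-04-21 (Fri); 1950-05-07 (Sun); 1950-06-13 (Tue).
6 of the 7 holidays fall on weekdays; the rest are weekends and were already excluded.
Business days: 150 − 6 = 144.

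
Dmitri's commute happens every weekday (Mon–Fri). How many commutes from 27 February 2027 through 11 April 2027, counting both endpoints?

27 February 2027 is a Saturday.
That's 44 days from start to end, counting both.
44 = 7 × 6 + 2, so there are 6 full weeks plus 2 extra days.
Each full week contributes 5 weekdays (Mon–Fri): 6 × 5 = 30.
The 2 extra days are Sat, Sun — none qualify.
Total: 30 + 0 = 30.

30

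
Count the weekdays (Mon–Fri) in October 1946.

23

1 October 1946 is a Tuesday.
From 1 October 1946 to 31 October 1946 is 31 days inclusive.
31 = 7 × 4 + 3, so there are 4 full weeks plus 3 extra days.
Each full week contributes 5 weekdays (Mon–Fri): 4 × 5 = 20.
The 3 extra days are Tue, Wed, Thu — 3 of them qualify.
Total: 20 + 3 = 23.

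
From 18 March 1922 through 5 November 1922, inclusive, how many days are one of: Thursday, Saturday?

18 March 1922 is a Saturday.
The range spans 233 days (inclusive of both endpoints).
233 = 7 × 33 + 2, so there are 33 full weeks plus 2 extra days.
Each full week contributes 2 days from the set (Thu, Sat): 33 × 2 = 66.
The 2 extra days are Saturday, Sunday — 1 of them qualifies.
Total: 66 + 1 = 67.

67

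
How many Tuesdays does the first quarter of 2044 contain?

13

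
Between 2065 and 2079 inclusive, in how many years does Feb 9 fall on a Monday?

2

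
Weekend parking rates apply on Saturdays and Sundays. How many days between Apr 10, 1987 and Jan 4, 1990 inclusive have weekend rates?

Apr 10, 1987 is a Friday.
That's 1001 days from start to end, counting both.
1001 = 7 × 143, so the span is exactly 143 full weeks.
Each full week contributes 2 weekend days (Sat, Sun): 143 × 2 = 286.
Total: 286.

286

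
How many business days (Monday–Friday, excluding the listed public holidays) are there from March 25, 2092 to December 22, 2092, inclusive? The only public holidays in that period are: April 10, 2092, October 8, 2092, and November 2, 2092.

193

March 25, 2092 is a Tuesday.
The range spans 273 days (inclusive of both endpoints).
273 = 7 × 39, so the span is exactly 39 full weeks.
Each full week contributes 5 weekdays (Mon–Fri): 39 × 5 = 195.
Holidays: April 10, 2092 (Thu); October 8, 2092 (Wed); November 2, 2092 (Sun).
2 of the 3 holidays fall on weekdays; the rest are weekends and were already excluded.
Business days: 195 − 2 = 193.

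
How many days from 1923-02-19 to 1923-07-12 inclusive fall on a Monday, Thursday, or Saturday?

1923-02-19 is a Monday.
That's 144 days from start to end, counting both.
144 = 7 × 20 + 4, so there are 20 full weeks plus 4 extra days.
Each full week contributes 3 days from the set (Mon, Thu, Sat): 20 × 3 = 60.
The 4 extra days are Mon, Tue, Wed, Thu — 2 of them qualify.
Total: 60 + 2 = 62.

62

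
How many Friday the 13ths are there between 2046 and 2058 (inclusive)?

22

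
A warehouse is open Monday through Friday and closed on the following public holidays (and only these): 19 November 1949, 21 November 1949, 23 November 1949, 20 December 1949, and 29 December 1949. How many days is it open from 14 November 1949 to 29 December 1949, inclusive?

30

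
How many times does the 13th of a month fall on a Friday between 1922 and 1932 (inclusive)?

20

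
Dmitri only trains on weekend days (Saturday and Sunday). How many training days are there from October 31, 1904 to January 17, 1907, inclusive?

October 31, 1904 is a Monday.
The range spans 809 days (inclusive of both endpoints).
809 = 7 × 115 + 4, so there are 115 full weeks plus 4 extra days.
Each full week contributes 2 weekend days (Sat, Sun): 115 × 2 = 230.
The 4 extra days are Mon, Tue, Wed, Thu — none qualify.
Total: 230 + 0 = 230.

230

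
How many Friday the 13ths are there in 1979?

The 13th falls on a Friday when the month's 13th has weekday Fri.
Jan 13 is Sat; Feb 13 is Tue; Mar 13 is Tue; Apr 13 is Fri ✓; May 13 is Sun; Jun 13 is Wed; Jul 13 is Fri ✓; Aug 13 is Mon; Sep 13 is Thu; Oct 13 is Sat; Nov 13 is Tue; Dec 13 is Thu.
Friday the 13ths: Apr, Jul.

2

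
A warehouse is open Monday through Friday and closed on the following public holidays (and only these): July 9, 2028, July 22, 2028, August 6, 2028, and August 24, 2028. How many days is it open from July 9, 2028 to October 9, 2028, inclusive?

65 business days

July 9, 2028 is a Sunday.
That's 93 days from start to end, counting both.
93 = 7 × 13 + 2, so there are 13 full weeks plus 2 extra days.
Each full week contributes 5 weekdays (Mon–Fri): 13 × 5 = 65.
The 2 extra days are Sunday, Monday — 1 of them qualifies.
Total: 65 + 1 = 66.
Holidays: July 9, 2028 (Sun); July 22, 2028 (Sat); August 6, 2028 (Sun); August 24, 2028 (Thu).
1 of the 4 holidays fall on weekdays; the rest are weekends and were already excluded.
Business days: 66 − 1 = 65.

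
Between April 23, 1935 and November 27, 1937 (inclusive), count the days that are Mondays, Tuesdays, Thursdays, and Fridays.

543

April 23, 1935 is a Tuesday.
The range spans 950 days (inclusive of both endpoints).
950 = 7 × 135 + 5, so there are 135 full weeks plus 5 extra days.
Each full week contributes 4 days from the set (Mon, Tue, Thu, Fri): 135 × 4 = 540.
The 5 extra days are Tue, Wed, Thu, Fri, Sat — 3 of them qualify.
Total: 540 + 3 = 543.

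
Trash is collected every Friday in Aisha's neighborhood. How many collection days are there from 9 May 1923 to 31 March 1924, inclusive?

47 Fridays

9 May 1923 is a Wednesday.
That's 328 days from start to end, counting both.
328 = 7 × 46 + 6, so there are 46 full weeks plus 6 extra days.
Each full week contributes one Friday: 46 so far.
The 6 extra days are Wednesday, Thursday, Friday, Saturday, Sunday, Monday — 1 of them qualifies.
Total: 46 + 1 = 47.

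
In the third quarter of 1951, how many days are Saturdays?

13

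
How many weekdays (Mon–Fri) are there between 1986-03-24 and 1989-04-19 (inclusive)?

1986-03-24 is a Monday.
That's 1123 days from start to end, counting both.
1123 = 7 × 160 + 3, so there are 160 full weeks plus 3 extra days.
Each full week contributes 5 weekdays (Mon–Fri): 160 × 5 = 800.
The 3 extra days are Monday, Tuesday, Wednesday — 3 of them qualify.
Total: 800 + 3 = 803.

803 weekdays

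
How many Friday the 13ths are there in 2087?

The 13th falls on a Friday when the month's 13th has weekday Fri.
Jan 13 is Mon; Feb 13 is Thu; Mar 13 is Thu; Apr 13 is Sun; May 13 is Tue; Jun 13 is Fri ✓; Jul 13 is Sun; Aug 13 is Wed; Sep 13 is Sat; Oct 13 is Mon; Nov 13 is Thu; Dec 13 is Sat.
Friday the 13ths: Jun.

1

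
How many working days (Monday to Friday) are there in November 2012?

22

November 1, 2012 is a Thursday.
The range spans 30 days (inclusive of both endpoints).
30 = 7 × 4 + 2, so there are 4 full weeks plus 2 extra days.
Each full week contributes 5 weekdays (Mon–Fri): 4 × 5 = 20.
The 2 extra days are Thursday, Friday — 2 of them qualify.
Total: 20 + 2 = 22.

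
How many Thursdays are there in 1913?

Jan 1, 1913 is a Wednesday.
The range spans 365 days (inclusive of both endpoints).
365 = 7 × 52 + 1, so there are 52 full weeks plus 1 extra day.
Each full week contributes one Thursday: 52 so far.
The 1 extra day is Wed — none qualify.
Total: 52 + 0 = 52.

52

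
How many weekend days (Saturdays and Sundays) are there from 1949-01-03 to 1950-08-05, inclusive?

1949-01-03 is a Monday.
From 1949-01-03 to 1950-08-05 is 580 days inclusive.
580 = 7 × 82 + 6, so there are 82 full weeks plus 6 extra days.
Each full week contributes 2 weekend days (Sat, Sun): 82 × 2 = 164.
The 6 extra days are Monday, Tuesday, Wednesday, Thursday, Friday, Saturday — 1 of them qualifies.
Total: 164 + 1 = 165.

165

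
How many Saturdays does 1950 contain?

1950-01-01 is a Sunday.
That's 365 days from start to end, counting both.
365 = 7 × 52 + 1, so there are 52 full weeks plus 1 extra day.
Each full week contributes one Saturday: 52 so far.
The 1 extra day is Sunday — none qualify.
Total: 52 + 0 = 52.

52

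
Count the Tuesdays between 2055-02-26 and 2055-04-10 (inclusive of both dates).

2055-02-26 is a Friday.
The range spans 44 days (inclusive of both endpoints).
44 = 7 × 6 + 2, so there are 6 full weeks plus 2 extra days.
Each full week contributes one Tuesday: 6 so far.
The 2 extra days are Fri, Sat — none qualify.
Total: 6 + 0 = 6.

6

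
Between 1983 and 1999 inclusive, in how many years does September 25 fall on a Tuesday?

Day of week of September 25 in each year:
1983: Sun, 1984: Tue ✓, 1985: Wed, 1986: Thu, 1987: Fri, 1988: Sun, 1989: Mon, 1990: Tue ✓, 1991: Wed, 1992: Fri, 1993: Sat, 1994: Sun, 1995: Mon, 1996: Wed, 1997: Thu, 1998: Fri, 1999: Sat
Tuesdays: 1984, 1990.

2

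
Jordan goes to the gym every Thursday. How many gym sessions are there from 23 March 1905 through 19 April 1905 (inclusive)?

4

23 March 1905 is a Thursday.
That's 28 days from start to end, counting both.
28 = 7 × 4, so the span is exactly 4 full weeks.
Each full week contributes one Thursday: 4 so far.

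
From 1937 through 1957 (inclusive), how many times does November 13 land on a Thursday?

3

Day of week of November 13 in each year:
1937: Sat, 1938: Sun, 1939: Mon, 1940: Wed, 1941: Thu ✓, 1942: Fri, 1943: Sat, 1944: Mon, 1945: Tue, 1946: Wed, 1947: Thu ✓, 1948: Sat, 1949: Sun, 1950: Mon, 1951: Tue, 1952: Thu ✓, 1953: Fri, 1954: Sat, 1955: Sun, 1956: Tue, 1957: Wed
Thursdays: 1941, 1947, 1952.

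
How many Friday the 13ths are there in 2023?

2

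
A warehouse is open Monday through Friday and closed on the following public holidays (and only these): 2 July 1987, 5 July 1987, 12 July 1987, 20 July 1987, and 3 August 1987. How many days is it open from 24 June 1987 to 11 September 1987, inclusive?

24 June 1987 is a Wednesday.
From 24 June 1987 to 11 September 1987 is 80 days inclusive.
80 = 7 × 11 + 3, so there are 11 full weeks plus 3 extra days.
Each full week contributes 5 weekdays (Mon–Fri): 11 × 5 = 55.
The 3 extra days are Wed, Thu, Fri — 3 of them qualify.
Total: 55 + 3 = 58.
Holidays: 2 July 1987 (Thu); 5 July 1987 (Sun); 12 July 1987 (Sun); 20 July 1987 (Mon); 3 August 1987 (Mon).
3 of the 5 holidays fall on weekdays; the rest are weekends and were already excluded.
Business days: 58 − 3 = 55.

55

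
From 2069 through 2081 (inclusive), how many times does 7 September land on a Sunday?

2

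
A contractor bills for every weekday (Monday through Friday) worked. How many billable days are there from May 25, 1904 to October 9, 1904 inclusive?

98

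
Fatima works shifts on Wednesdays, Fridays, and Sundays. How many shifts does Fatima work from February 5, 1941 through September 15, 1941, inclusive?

February 5, 1941 is a Wednesday.
That's 223 days from start to end, counting both.
223 = 7 × 31 + 6, so there are 31 full weeks plus 6 extra days.
Each full week contributes 3 days from the set (Wed, Fri, Sun): 31 × 3 = 93.
The 6 extra days are Wed, Thu, Fri, Sat, Sun, Mon — 3 of them qualify.
Total: 93 + 3 = 96.

96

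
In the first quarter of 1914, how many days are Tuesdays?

13

Jan 1, 1914 is a Thursday.
That's 90 days from start to end, counting both.
90 = 7 × 12 + 6, so there are 12 full weeks plus 6 extra days.
Each full week contributes one Tuesday: 12 so far.
The 6 extra days are Thu, Fri, Sat, Sun, Mon, Tue — 1 of them qualifies.
Total: 12 + 1 = 13.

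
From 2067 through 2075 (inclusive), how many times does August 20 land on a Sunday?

1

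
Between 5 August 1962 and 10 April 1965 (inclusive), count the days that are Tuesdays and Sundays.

280

5 August 1962 is a Sunday.
That's 980 days from start to end, counting both.
980 = 7 × 140, so the span is exactly 140 full weeks.
Each full week contributes 2 days from the set (Tue, Sun): 140 × 2 = 280.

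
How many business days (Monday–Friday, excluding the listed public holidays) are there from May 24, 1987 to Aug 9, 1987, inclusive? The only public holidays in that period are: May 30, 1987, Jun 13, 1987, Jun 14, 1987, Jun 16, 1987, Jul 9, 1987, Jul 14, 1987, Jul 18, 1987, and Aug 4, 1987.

May 24, 1987 is a Sunday.
That's 78 days from start to end, counting both.
78 = 7 × 11 + 1, so there are 11 full weeks plus 1 extra day.
Each full week contributes 5 weekdays (Mon–Fri): 11 × 5 = 55.
The 1 extra day is Sun — none qualify.
Total: 55 + 0 = 55.
Holidays: May 30, 1987 (Sat); Jun 13, 1987 (Sat); Jun 14, 1987 (Sun); Jun 16, 1987 (Tue); Jul 9, 1987 (Thu); Jul 14, 1987 (Tue); Jul 18, 1987 (Sat); Aug 4, 1987 (Tue).
4 of the 8 holidays fall on weekdays; the rest are weekends and were already excluded.
Business days: 55 − 4 = 51.

51 business days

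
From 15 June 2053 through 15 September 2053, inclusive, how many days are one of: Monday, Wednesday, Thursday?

40

15 June 2053 is a Sunday.
The range spans 93 days (inclusive of both endpoints).
93 = 7 × 13 + 2, so there are 13 full weeks plus 2 extra days.
Each full week contributes 3 days from the set (Mon, Wed, Thu): 13 × 3 = 39.
The 2 extra days are Sunday, Monday — 1 of them qualifies.
Total: 39 + 1 = 40.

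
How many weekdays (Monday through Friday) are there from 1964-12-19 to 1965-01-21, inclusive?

24 weekdays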